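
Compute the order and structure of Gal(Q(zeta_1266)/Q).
|Gal(Q(zeta_1266)/Q)| = phi(1266) = 420; group ≅ (Z/1266Z)^* ≅ Z/2Z × Z/210Z

The n-th cyclotomic polynomial Φ_1266(x) is the minimal polynomial of zeta_1266 over Q and has degree phi(1266) = 420. So Q(zeta_1266) is a degree-420 Galois extension with Galois group (Z/1266Z)^*. By CRT, (Z/1266Z)^* ≅ (Z/2Z)^* × (Z/3Z)^* × (Z/211Z)^*. Each prime-power unit group is (Z/2Z)^* ≅ trivial group (order 1); (Z/3Z)^* ≅ Z/2Z; (Z/211Z)^* ≅ Z/210Z. Hence Gal(Q(zeta_1266)/Q) ≅ Z/2Z × Z/210Z.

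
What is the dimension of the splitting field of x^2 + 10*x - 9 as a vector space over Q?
[K:Q] = 2

The discriminant of x^2 + (10)*x + (-9) is b^2 - 4c = 100 - (-36) = 136. Since 136 is not a perfect square in Q, the polynomial is irreducible over Q. Its two roots generate a degree-2 extension, so [K:Q] = 2.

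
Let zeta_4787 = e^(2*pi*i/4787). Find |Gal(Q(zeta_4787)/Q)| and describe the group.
|Gal(Q(zeta_4787)/Q)| = phi(4787) = 4786; group ≅ (Z/4787Z)^* ≅ Z/4786Z

The n-th cyclotomic polynomial Φ_4787(x) is the minimal polynomial of zeta_4787 over Q and has degree phi(4787) = 4786. So Q(zeta_4787) is a degree-4786 Galois extension with Galois group (Z/4787Z)^*. (Z/4787Z)^* is cyclic since 4787 is an odd prime power (or 4). Hence Gal(Q(zeta_4787)/Q) ≅ Z/4786Z.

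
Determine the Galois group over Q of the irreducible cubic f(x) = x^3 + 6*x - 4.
Gal(K/Q) = S_3 (symmetric group of order 6)

Compute the discriminant of x^3 + (0)*x^2 + (6)*x + (-4): Δ = -1296. Since Δ is not a rational square, the Galois group is not contained in A_3; it must be the full S_3 (irreducibility of the cubic rules out anything smaller).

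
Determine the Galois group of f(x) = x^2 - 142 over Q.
Gal(K/Q) = Z/2Z (cyclic of order 2)

x^2 - 142 is irreducible over Q since 142 is not a rational square. The splitting field Q(sqrt(142)) has degree 2 over Q, and its unique nontrivial automorphism is sqrt(142) ↦ -sqrt(142). Hence Gal(Q(sqrt(142))/Q) = Z/2Z.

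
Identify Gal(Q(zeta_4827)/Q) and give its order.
|Gal(Q(zeta_4827)/Q)| = phi(4827) = 3216; group ≅ (Z/4827Z)^* ≅ Z/2Z × Z/1608Z

The n-th cyclotomic polynomial Φ_4827(x) is the minimal polynomial of zeta_4827 over Q and has degree phi(4827) = 3216. So Q(zeta_4827) is a degree-3216 Galois extension with Galois group (Z/4827Z)^*. By CRT, (Z/4827Z)^* ≅ (Z/3Z)^* × (Z/1609Z)^*. Each prime-power unit group is (Z/3Z)^* ≅ Z/2Z; (Z/1609Z)^* ≅ Z/1608Z. Hence Gal(Q(zeta_4827)/Q) ≅ Z/2Z × Z/1608Z.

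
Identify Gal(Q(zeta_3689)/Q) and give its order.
|Gal(Q(zeta_3689)/Q)| = phi(3689) = 2880; group ≅ (Z/3689Z)^* ≅ Z/6Z × Z/16Z × Z/30Z

The n-th cyclotomic polynomial Φ_3689(x) is the minimal polynomial of zeta_3689 over Q and has degree phi(3689) = 2880. So Q(zeta_3689) is a degree-2880 Galois extension with Galois group (Z/3689Z)^*. By CRT, (Z/3689Z)^* ≅ (Z/7Z)^* × (Z/17Z)^* × (Z/31Z)^*. Each prime-power unit group is (Z/7Z)^* ≅ Z/6Z; (Z/17Z)^* ≅ Z/16Z; (Z/31Z)^* ≅ Z/30Z. Hence Gal(Q(zeta_3689)/Q) ≅ Z/6Z × Z/16Z × Z/30Z.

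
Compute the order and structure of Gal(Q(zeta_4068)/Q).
|Gal(Q(zeta_4068)/Q)| = phi(4068) = 1344; group ≅ (Z/4068Z)^* ≅ Z/2Z × Z/6Z × Z/112Z

The n-th cyclotomic polynomial Φ_4068(x) is the minimal polynomial of zeta_4068 over Q and has degree phi(4068) = 1344. So Q(zeta_4068) is a degree-1344 Galois extension with Galois group (Z/4068Z)^*. By CRT, (Z/4068Z)^* ≅ (Z/4Z)^* × (Z/9Z)^* × (Z/113Z)^*. Each prime-power unit group is (Z/4Z)^* ≅ Z/2Z; (Z/9Z)^* ≅ Z/6Z; (Z/113Z)^* ≅ Z/112Z. Hence Gal(Q(zeta_4068)/Q) ≅ Z/2Z × Z/6Z × Z/112Z.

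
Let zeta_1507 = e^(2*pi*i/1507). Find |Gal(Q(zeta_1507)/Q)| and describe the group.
|Gal(Q(zeta_1507)/Q)| = phi(1507) = 1360; group ≅ (Z/1507Z)^* ≅ Z/10Z × Z/136Z

The n-th cyclotomic polynomial Φ_1507(x) is the minimal polynomial of zeta_1507 over Q and has degree phi(1507) = 1360. So Q(zeta_1507) is a degree-1360 Galois extension with Galois group (Z/1507Z)^*. By CRT, (Z/1507Z)^* ≅ (Z/11Z)^* × (Z/137Z)^*. Each prime-power unit group is (Z/11Z)^* ≅ Z/10Z; (Z/137Z)^* ≅ Z/136Z. Hence Gal(Q(zeta_1507)/Q) ≅ Z/10Z × Z/136Z.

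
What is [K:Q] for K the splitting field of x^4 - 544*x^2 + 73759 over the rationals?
[K:Q] = 4

f factors as (x^2 - 257)(x^2 - 287); the splitting field is K = Q(sqrt(257), sqrt(287)). Since 257, 287, and 73759 are all non-squares in Q, the three subfields Q(sqrt(257)), Q(sqrt(287)), Q(sqrt(73759)) are distinct degree-2 extensions, so [K:Q] = 4 (Klein four Galois group).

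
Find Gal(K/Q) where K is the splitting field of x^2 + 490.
Gal(K/Q) = Z/2Z (cyclic of order 2)

x^2 + 490 is irreducible over Q since -490 is not a rational square. The splitting field Q(sqrt(-490)) has degree 2 over Q, and its unique nontrivial automorphism is sqrt(-490) ↦ -sqrt(-490). Hence Gal(Q(sqrt(-490))/Q) = Z/2Z.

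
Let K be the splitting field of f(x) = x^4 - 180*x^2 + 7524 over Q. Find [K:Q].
[K:Q] = 4

f factors as (x^2 - 114)(x^2 - 66); the splitting field is K = Q(sqrt(114), sqrt(66)). Since 114, 66, and 7524 are all non-squares in Q, the three subfields Q(sqrt(114)), Q(sqrt(66)), Q(sqrt(7524)) are distinct degree-2 extensions, so [K:Q] = 4 (Klein four Galois group).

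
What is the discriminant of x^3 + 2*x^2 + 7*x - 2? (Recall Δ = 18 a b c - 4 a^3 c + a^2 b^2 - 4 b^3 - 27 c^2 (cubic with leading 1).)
Δ = -1724

For x^3 + a x^2 + b x + c the discriminant is Δ = 18 a b c - 4 a^3 c + a^2 b^2 - 4 b^3 - 27 c^2.
Plug a = 2, b = 7, c = -2:
  18*(2)*(7)*(-2) - 4*(2)^3*(-2) + (2)^2*(7)^2 - 4*(7)^3 - 27*(-2)^2
  = -504 + (64) + 196 + (-1372) + (-108)
  = -1724.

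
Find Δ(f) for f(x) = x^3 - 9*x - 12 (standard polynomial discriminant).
Δ = -972

For a depressed cubic x^3 + p x + q the discriminant is Δ = -4 p^3 - 27 q^2 = -4*(-9)^3 - 27*(-12)^2 = 2916 - 3888 = -972.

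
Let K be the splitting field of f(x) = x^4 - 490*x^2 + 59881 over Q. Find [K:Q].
[K:Q] = 4

f factors as (x^2 - 233)(x^2 - 257); the splitting field is K = Q(sqrt(233), sqrt(257)). Since 233, 257, and 59881 are all non-squares in Q, the three subfields Q(sqrt(233)), Q(sqrt(257)), Q(sqrt(59881)) are distinct degree-2 extensions, so [K:Q] = 4 (Klein four Galois group).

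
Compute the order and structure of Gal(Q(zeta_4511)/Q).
|Gal(Q(zeta_4511)/Q)| = phi(4511) = 4152; group ≅ (Z/4511Z)^* ≅ Z/12Z × Z/346Z

The n-th cyclotomic polynomial Φ_4511(x) is the minimal polynomial of zeta_4511 over Q and has degree phi(4511) = 4152. So Q(zeta_4511) is a degree-4152 Galois extension with Galois group (Z/4511Z)^*. By CRT, (Z/4511Z)^* ≅ (Z/13Z)^* × (Z/347Z)^*. Each prime-power unit group is (Z/13Z)^* ≅ Z/12Z; (Z/347Z)^* ≅ Z/346Z. Hence Gal(Q(zeta_4511)/Q) ≅ Z/12Z × Z/346Z.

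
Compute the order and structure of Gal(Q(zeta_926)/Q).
|Gal(Q(zeta_926)/Q)| = phi(926) = 462; group ≅ (Z/926Z)^* ≅ Z/462Z

The n-th cyclotomic polynomial Φ_926(x) is the minimal polynomial of zeta_926 over Q and has degree phi(926) = 462. So Q(zeta_926) is a degree-462 Galois extension with Galois group (Z/926Z)^*. By CRT, (Z/926Z)^* ≅ (Z/2Z)^* × (Z/463Z)^*. Each prime-power unit group is (Z/2Z)^* ≅ trivial group (order 1); (Z/463Z)^* ≅ Z/462Z. Hence Gal(Q(zeta_926)/Q) ≅ Z/462Z.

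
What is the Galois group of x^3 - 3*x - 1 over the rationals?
Gal(K/Q) = A_3 (cyclic of order 3)

Compute the discriminant of x^3 + (0)*x^2 + (-3)*x + (-1): Δ = 81. Since Δ is a perfect square (Δ = 9^2), the Galois group is contained in A_3. Irreducibility forces the group to be transitive on three roots, so Gal = A_3.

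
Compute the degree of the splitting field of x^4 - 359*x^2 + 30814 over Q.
[K:Q] = 4

f factors as (x^2 - 217)(x^2 - 142); the splitting field is K = Q(sqrt(217), sqrt(142)). Since 217, 142, and 30814 are all non-squares in Q, the three subfields Q(sqrt(217)), Q(sqrt(142)), Q(sqrt(30814)) are distinct degree-2 extensions, so [K:Q] = 4 (Klein four Galois group).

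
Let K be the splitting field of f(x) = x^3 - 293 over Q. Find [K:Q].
[K:Q] = 6

x^3 - 293 has one real root r = 293^(1/3) and two complex roots r*zeta_3, r*zeta_3^2 where zeta_3 = e^(2*pi*i/3). The splitting field is Q(r, zeta_3). [Q(r):Q] = 3 and [Q(zeta_3):Q] = 2 with gcd = 1, so [Q(r, zeta_3):Q] = 3 * 2 = 6.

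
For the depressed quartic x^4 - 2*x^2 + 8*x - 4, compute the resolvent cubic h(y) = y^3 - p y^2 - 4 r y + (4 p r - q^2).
h(y) = y^3 + 2*y^2 + 16*y - 32

Identify coefficients: p = -2, q = 8, r = -4.
Plug into h(y) = y^3 - p y^2 - 4 r y + (4 p r - q^2):
  h(y) = y^3 - (-2) y^2 - 4*(-4) y + (4*(-2)*(-4) - (8)^2)
       = y^3 + (2) y^2 + (16) y + (-32).
Simplifying: h(y) = y^3 + 2*y^2 + 16*y - 32.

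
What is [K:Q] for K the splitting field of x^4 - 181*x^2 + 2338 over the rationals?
[K:Q] = 4

f factors as (x^2 - 14)(x^2 - 167); the splitting field is K = Q(sqrt(14), sqrt(167)). Since 14, 167, and 2338 are all non-squares in Q, the three subfields Q(sqrt(14)), Q(sqrt(167)), Q(sqrt(2338)) are distinct degree-2 extensions, so [K:Q] = 4 (Klein four Galois group).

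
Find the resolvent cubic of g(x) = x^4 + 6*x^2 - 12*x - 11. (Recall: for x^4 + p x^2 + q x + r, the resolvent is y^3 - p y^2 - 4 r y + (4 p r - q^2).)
h(y) = y^3 - 6*y^2 + 44*y - 408

Identify coefficients: p = 6, q = -12, r = -11.
Plug into h(y) = y^3 - p y^2 - 4 r y + (4 p r - q^2):
  h(y) = y^3 - (6) y^2 - 4*(-11) y + (4*(6)*(-11) - (-12)^2)
       = y^3 + (-6) y^2 + (44) y + (-408).
Simplifying: h(y) = y^3 - 6*y^2 + 44*y - 408.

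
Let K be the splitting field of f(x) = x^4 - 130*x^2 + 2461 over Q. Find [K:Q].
[K:Q] = 4

f factors as (x^2 - 23)(x^2 - 107); the splitting field is K = Q(sqrt(23), sqrt(107)). Since 23, 107, and 2461 are all non-squares in Q, the three subfields Q(sqrt(23)), Q(sqrt(107)), Q(sqrt(2461)) are distinct degree-2 extensions, so [K:Q] = 4 (Klein four Galois group).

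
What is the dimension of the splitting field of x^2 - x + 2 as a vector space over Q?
[K:Q] = 2

The discriminant of x^2 + (-1)*x + (2) is b^2 - 4c = 1 - (8) = -7. Since -7 is not a perfect square in Q, the polynomial is irreducible over Q. Its two roots generate a degree-2 extension, so [K:Q] = 2.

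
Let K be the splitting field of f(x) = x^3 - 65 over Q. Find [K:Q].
[K:Q] = 6

x^3 - 65 has one real root r = 65^(1/3) and two complex roots r*zeta_3, r*zeta_3^2 where zeta_3 = e^(2*pi*i/3). The splitting field is Q(r, zeta_3). [Q(r):Q] = 3 and [Q(zeta_3):Q] = 2 with gcd = 1, so [Q(r, zeta_3):Q] = 3 * 2 = 6.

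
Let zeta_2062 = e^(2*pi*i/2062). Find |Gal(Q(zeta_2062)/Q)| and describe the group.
|Gal(Q(zeta_2062)/Q)| = phi(2062) = 1030; group ≅ (Z/2062Z)^* ≅ Z/1030Z

The n-th cyclotomic polynomial Φ_2062(x) is the minimal polynomial of zeta_2062 over Q and has degree phi(2062) = 1030. So Q(zeta_2062) is a degree-1030 Galois extension with Galois group (Z/2062Z)^*. By CRT, (Z/2062Z)^* ≅ (Z/2Z)^* × (Z/1031Z)^*. Each prime-power unit group is (Z/2Z)^* ≅ trivial group (order 1); (Z/1031Z)^* ≅ Z/1030Z. Hence Gal(Q(zeta_2062)/Q) ≅ Z/1030Z.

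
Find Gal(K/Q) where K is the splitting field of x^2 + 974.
Gal(K/Q) = Z/2Z (cyclic of order 2)

x^2 + 974 is irreducible over Q since -974 is not a rational square. The splitting field Q(sqrt(-974)) has degree 2 over Q, and its unique nontrivial automorphism is sqrt(-974) ↦ -sqrt(-974). Hence Gal(Q(sqrt(-974))/Q) = Z/2Z.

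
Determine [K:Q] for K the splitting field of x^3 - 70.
[K:Q] = 6

x^3 - 70 has one real root r = 70^(1/3) and two complex roots r*zeta_3, r*zeta_3^2 where zeta_3 = e^(2*pi*i/3). The splitting field is Q(r, zeta_3). [Q(r):Q] = 3 and [Q(zeta_3):Q] = 2 with gcd = 1, so [Q(r, zeta_3):Q] = 3 * 2 = 6.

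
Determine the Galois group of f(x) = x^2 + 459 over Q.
Gal(K/Q) = Z/2Z (cyclic of order 2)

x^2 + 459 is irreducible over Q since -459 is not a rational square. The splitting field Q(sqrt(-459)) has degree 2 over Q, and its unique nontrivial automorphism is sqrt(-459) ↦ -sqrt(-459). Hence Gal(Q(sqrt(-459))/Q) = Z/2Z.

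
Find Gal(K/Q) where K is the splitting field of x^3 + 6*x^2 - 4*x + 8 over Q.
Gal(K/Q) = S_3 (symmetric group of order 6)

Compute the discriminant of x^3 + (6)*x^2 + (-4)*x + (8): Δ = -11264. Since Δ is not a rational square, the Galois group is not contained in A_3; it must be the full S_3 (irreducibility of the cubic rules out anything smaller).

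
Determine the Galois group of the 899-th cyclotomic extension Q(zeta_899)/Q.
|Gal(Q(zeta_899)/Q)| = phi(899) = 840; group ≅ (Z/899Z)^* ≅ Z/28Z × Z/30Z

The n-th cyclotomic polynomial Φ_899(x) is the minimal polynomial of zeta_899 over Q and has degree phi(899) = 840. So Q(zeta_899) is a degree-840 Galois extension with Galois group (Z/899Z)^*. By CRT, (Z/899Z)^* ≅ (Z/29Z)^* × (Z/31Z)^*. Each prime-power unit group is (Z/29Z)^* ≅ Z/28Z; (Z/31Z)^* ≅ Z/30Z. Hence Gal(Q(zeta_899)/Q) ≅ Z/28Z × Z/30Z.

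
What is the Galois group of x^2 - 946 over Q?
Gal(K/Q) = Z/2Z (cyclic of order 2)

x^2 - 946 is irreducible over Q since 946 is not a rational square. The splitting field Q(sqrt(946)) has degree 2 over Q, and its unique nontrivial automorphism is sqrt(946) ↦ -sqrt(946). Hence Gal(Q(sqrt(946))/Q) = Z/2Z.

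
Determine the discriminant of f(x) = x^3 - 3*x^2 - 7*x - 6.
Δ = -2075

For x^3 + a x^2 + b x + c the discriminant is Δ = 18 a b c - 4 a^3 c + a^2 b^2 - 4 b^3 - 27 c^2.
Plug a = -3, b = -7, c = -6:
  18*(-3)*(-7)*(-6) - 4*(-3)^3*(-6) + (-3)^2*(-7)^2 - 4*(-7)^3 - 27*(-6)^2
  = -2268 + (-648) + 441 + (1372) + (-972)
  = -2075.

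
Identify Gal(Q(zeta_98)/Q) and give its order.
|Gal(Q(zeta_98)/Q)| = phi(98) = 42; group ≅ (Z/98Z)^* ≅ Z/42Z

The n-th cyclotomic polynomial Φ_98(x) is the minimal polynomial of zeta_98 over Q and has degree phi(98) = 42. So Q(zeta_98) is a degree-42 Galois extension with Galois group (Z/98Z)^*. By CRT, (Z/98Z)^* ≅ (Z/2Z)^* × (Z/49Z)^*. Each prime-power unit group is (Z/2Z)^* ≅ trivial group (order 1); (Z/49Z)^* ≅ Z/42Z. Hence Gal(Q(zeta_98)/Q) ≅ Z/42Z.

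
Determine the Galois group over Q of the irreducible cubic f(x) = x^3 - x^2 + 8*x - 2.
Gal(K/Q) = S_3 (symmetric group of order 6)

Compute the discriminant of x^3 + (-1)*x^2 + (8)*x + (-2): Δ = -1812. Since Δ is not a rational square, the Galois group is not contained in A_3; it must be the full S_3 (irreducibility of the cubic rules out anything smaller).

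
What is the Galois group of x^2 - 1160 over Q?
Gal(K/Q) = Z/2Z (cyclic of order 2)

x^2 - 1160 is irreducible over Q since 1160 is not a rational square. The splitting field Q(sqrt(1160)) has degree 2 over Q, and its unique nontrivial automorphism is sqrt(1160) ↦ -sqrt(1160). Hence Gal(Q(sqrt(1160))/Q) = Z/2Z.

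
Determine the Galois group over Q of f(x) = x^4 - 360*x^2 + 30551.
Gal(K/Q) = V_4 (Klein four-group, Z/2Z × Z/2Z)

f factors as (x^2 - 223)(x^2 - 137), so the splitting field is K = Q(sqrt(223), sqrt(137)). The elements 223, 137, 30551 are all non-squares in Q, so sqrt(223) and sqrt(137) generate independent quadratic extensions. Thus [K:Q] = 4 and Gal(K/Q) is generated by the two order-2 automorphisms sqrt(223) ↦ -sqrt(223) and sqrt(137) ↦ -sqrt(137), giving V_4.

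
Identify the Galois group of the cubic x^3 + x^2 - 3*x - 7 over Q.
Gal(K/Q) = S_3 (symmetric group of order 6)

Compute the discriminant of x^3 + (1)*x^2 + (-3)*x + (-7): Δ = -800. Since Δ is not a rational square, the Galois group is not contained in A_3; it must be the full S_3 (irreducibility of the cubic rules out anything smaller).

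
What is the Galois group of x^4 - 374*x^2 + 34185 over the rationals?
Gal(K/Q) = V_4 (Klein four-group, Z/2Z × Z/2Z)

f factors as (x^2 - 159)(x^2 - 215), so the splitting field is K = Q(sqrt(159), sqrt(215)). The elements 159, 215, 34185 are all non-squares in Q, so sqrt(159) and sqrt(215) generate independent quadratic extensions. Thus [K:Q] = 4 and Gal(K/Q) is generated by the two order-2 automorphisms sqrt(159) ↦ -sqrt(159) and sqrt(215) ↦ -sqrt(215), giving V_4.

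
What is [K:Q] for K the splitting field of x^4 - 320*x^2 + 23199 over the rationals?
[K:Q] = 4

f factors as (x^2 - 209)(x^2 - 111); the splitting field is K = Q(sqrt(209), sqrt(111)). Since 209, 111, and 23199 are all non-squares in Q, the three subfields Q(sqrt(209)), Q(sqrt(111)), Q(sqrt(23199)) are distinct degree-2 extensions, so [K:Q] = 4 (Klein four Galois group).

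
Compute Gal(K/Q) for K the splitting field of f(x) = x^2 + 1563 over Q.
Gal(K/Q) = Z/2Z (cyclic of order 2)

x^2 + 1563 is irreducible over Q since -1563 is not a rational square. The splitting field Q(sqrt(-1563)) has degree 2 over Q, and its unique nontrivial automorphism is sqrt(-1563) ↦ -sqrt(-1563). Hence Gal(Q(sqrt(-1563))/Q) = Z/2Z.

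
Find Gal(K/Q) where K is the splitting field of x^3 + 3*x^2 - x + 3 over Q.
Gal(K/Q) = S_3 (symmetric group of order 6)

Compute the discriminant of x^3 + (3)*x^2 + (-1)*x + (3): Δ = -716. Since Δ is not a rational square, the Galois group is not contained in A_3; it must be the full S_3 (irreducibility of the cubic rules out anything smaller).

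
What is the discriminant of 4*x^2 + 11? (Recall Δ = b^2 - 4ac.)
Δ = -176

For a quadratic a x^2 + b x + c the discriminant is Δ = b^2 - 4ac = (0)^2 - 4*(4)*(11) = 0 - (176) = -176.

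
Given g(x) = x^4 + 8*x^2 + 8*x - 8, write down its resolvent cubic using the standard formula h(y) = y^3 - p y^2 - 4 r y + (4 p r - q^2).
h(y) = y^3 - 8*y^2 + 32*y - 320

Identify coefficients: p = 8, q = 8, r = -8.
Plug into h(y) = y^3 - p y^2 - 4 r y + (4 p r - q^2):
  h(y) = y^3 - (8) y^2 - 4*(-8) y + (4*(8)*(-8) - (8)^2)
       = y^3 + (-8) y^2 + (32) y + (-320).
Simplifying: h(y) = y^3 - 8*y^2 + 32*y - 320.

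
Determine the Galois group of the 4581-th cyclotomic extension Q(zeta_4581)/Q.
|Gal(Q(zeta_4581)/Q)| = phi(4581) = 3048; group ≅ (Z/4581Z)^* ≅ Z/6Z × Z/508Z

The n-th cyclotomic polynomial Φ_4581(x) is the minimal polynomial of zeta_4581 over Q and has degree phi(4581) = 3048. So Q(zeta_4581) is a degree-3048 Galois extension with Galois group (Z/4581Z)^*. By CRT, (Z/4581Z)^* ≅ (Z/9Z)^* × (Z/509Z)^*. Each prime-power unit group is (Z/9Z)^* ≅ Z/6Z; (Z/509Z)^* ≅ Z/508Z. Hence Gal(Q(zeta_4581)/Q) ≅ Z/6Z × Z/508Z.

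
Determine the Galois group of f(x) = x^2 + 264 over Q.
Gal(K/Q) = Z/2Z (cyclic of order 2)

x^2 + 264 is irreducible over Q since -264 is not a rational square. The splitting field Q(sqrt(-264)) has degree 2 over Q, and its unique nontrivial automorphism is sqrt(-264) ↦ -sqrt(-264). Hence Gal(Q(sqrt(-264))/Q) = Z/2Z.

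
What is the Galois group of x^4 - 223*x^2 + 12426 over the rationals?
Gal(K/Q) = V_4 (Klein four-group, Z/2Z × Z/2Z)

f factors as (x^2 - 109)(x^2 - 114), so the splitting field is K = Q(sqrt(109), sqrt(114)). The elements 109, 114, 12426 are all non-squares in Q, so sqrt(109) and sqrt(114) generate independent quadratic extensions. Thus [K:Q] = 4 and Gal(K/Q) is generated by the two order-2 automorphisms sqrt(109) ↦ -sqrt(109) and sqrt(114) ↦ -sqrt(114), giving V_4.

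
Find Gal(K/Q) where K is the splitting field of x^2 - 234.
Gal(K/Q) = Z/2Z (cyclic of order 2)

x^2 - 234 is irreducible over Q since 234 is not a rational square. The splitting field Q(sqrt(234)) has degree 2 over Q, and its unique nontrivial automorphism is sqrt(234) ↦ -sqrt(234). Hence Gal(Q(sqrt(234))/Q) = Z/2Z.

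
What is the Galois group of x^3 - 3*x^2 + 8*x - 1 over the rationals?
Gal(K/Q) = S_3 (symmetric group of order 6)

Compute the discriminant of x^3 + (-3)*x^2 + (8)*x + (-1): Δ = -1175. Since Δ is not a rational square, the Galois group is not contained in A_3; it must be the full S_3 (irreducibility of the cubic rules out anything smaller).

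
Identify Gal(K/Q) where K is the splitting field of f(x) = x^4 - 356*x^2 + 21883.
Gal(K/Q) = V_4 (Klein four-group, Z/2Z × Z/2Z)

f factors as (x^2 - 79)(x^2 - 277), so the splitting field is K = Q(sqrt(79), sqrt(277)). The elements 79, 277, 21883 are all non-squares in Q, so sqrt(79) and sqrt(277) generate independent quadratic extensions. Thus [K:Q] = 4 and Gal(K/Q) is generated by the two order-2 automorphisms sqrt(79) ↦ -sqrt(79) and sqrt(277) ↦ -sqrt(277), giving V_4.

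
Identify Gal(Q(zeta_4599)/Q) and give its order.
|Gal(Q(zeta_4599)/Q)| = phi(4599) = 2592; group ≅ (Z/4599Z)^* ≅ Z/6Z × Z/6Z × Z/72Z

The n-th cyclotomic polynomial Φ_4599(x) is the minimal polynomial of zeta_4599 over Q and has degree phi(4599) = 2592. So Q(zeta_4599) is a degree-2592 Galois extension with Galois group (Z/4599Z)^*. By CRT, (Z/4599Z)^* ≅ (Z/9Z)^* × (Z/7Z)^* × (Z/73Z)^*. Each prime-power unit group is (Z/9Z)^* ≅ Z/6Z; (Z/7Z)^* ≅ Z/6Z; (Z/73Z)^* ≅ Z/72Z. Hence Gal(Q(zeta_4599)/Q) ≅ Z/6Z × Z/6Z × Z/72Z.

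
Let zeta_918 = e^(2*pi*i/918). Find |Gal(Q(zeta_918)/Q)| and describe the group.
|Gal(Q(zeta_918)/Q)| = phi(918) = 288; group ≅ (Z/918Z)^* ≅ Z/16Z × Z/18Z

The n-th cyclotomic polynomial Φ_918(x) is the minimal polynomial of zeta_918 over Q and has degree phi(918) = 288. So Q(zeta_918) is a degree-288 Galois extension with Galois group (Z/918Z)^*. By CRT, (Z/918Z)^* ≅ (Z/2Z)^* × (Z/27Z)^* × (Z/17Z)^*. Each prime-power unit group is (Z/2Z)^* ≅ trivial group (order 1); (Z/27Z)^* ≅ Z/18Z; (Z/17Z)^* ≅ Z/16Z. Hence Gal(Q(zeta_918)/Q) ≅ Z/16Z × Z/18Z.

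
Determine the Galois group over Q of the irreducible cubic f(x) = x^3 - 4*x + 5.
Gal(K/Q) = S_3 (symmetric group of order 6)

Compute the discriminant of x^3 + (0)*x^2 + (-4)*x + (5): Δ = -419. Since Δ is not a rational square, the Galois group is not contained in A_3; it must be the full S_3 (irreducibility of the cubic rules out anything smaller).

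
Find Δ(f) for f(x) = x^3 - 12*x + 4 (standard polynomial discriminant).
Δ = 6480

For a depressed cubic x^3 + p x + q the discriminant is Δ = -4 p^3 - 27 q^2 = -4*(-12)^3 - 27*(4)^2 = 6912 - 432 = 6480.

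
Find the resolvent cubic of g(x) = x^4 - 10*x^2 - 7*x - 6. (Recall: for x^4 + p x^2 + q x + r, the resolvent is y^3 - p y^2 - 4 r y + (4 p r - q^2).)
h(y) = y^3 + 10*y^2 + 24*y + 191

Identify coefficients: p = -10, q = -7, r = -6.
Plug into h(y) = y^3 - p y^2 - 4 r y + (4 p r - q^2):
  h(y) = y^3 - (-10) y^2 - 4*(-6) y + (4*(-10)*(-6) - (-7)^2)
       = y^3 + (10) y^2 + (24) y + (191).
Simplifying: h(y) = y^3 + 10*y^2 + 24*y + 191.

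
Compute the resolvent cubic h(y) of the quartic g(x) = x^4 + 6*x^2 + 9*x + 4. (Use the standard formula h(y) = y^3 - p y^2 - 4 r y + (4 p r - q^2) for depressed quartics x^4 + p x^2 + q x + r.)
h(y) = y^3 - 6*y^2 - 16*y + 15

Identify coefficients: p = 6, q = 9, r = 4.
Plug into h(y) = y^3 - p y^2 - 4 r y + (4 p r - q^2):
  h(y) = y^3 - (6) y^2 - 4*(4) y + (4*(6)*(4) - (9)^2)
       = y^3 + (-6) y^2 + (-16) y + (15).
Simplifying: h(y) = y^3 - 6*y^2 - 16*y + 15.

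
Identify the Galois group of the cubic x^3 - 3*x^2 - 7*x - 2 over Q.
Gal(K/Q) = S_3 (symmetric group of order 6)

Compute the discriminant of x^3 + (-3)*x^2 + (-7)*x + (-2): Δ = 733. Since Δ is not a rational square, the Galois group is not contained in A_3; it must be the full S_3 (irreducibility of the cubic rules out anything smaller).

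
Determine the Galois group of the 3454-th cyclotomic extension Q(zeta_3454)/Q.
|Gal(Q(zeta_3454)/Q)| = phi(3454) = 1560; group ≅ (Z/3454Z)^* ≅ Z/10Z × Z/156Z

The n-th cyclotomic polynomial Φ_3454(x) is the minimal polynomial of zeta_3454 over Q and has degree phi(3454) = 1560. So Q(zeta_3454) is a degree-1560 Galois extension with Galois group (Z/3454Z)^*. By CRT, (Z/3454Z)^* ≅ (Z/2Z)^* × (Z/11Z)^* × (Z/157Z)^*. Each prime-power unit group is (Z/2Z)^* ≅ trivial group (order 1); (Z/11Z)^* ≅ Z/10Z; (Z/157Z)^* ≅ Z/156Z. Hence Gal(Q(zeta_3454)/Q) ≅ Z/10Z × Z/156Z.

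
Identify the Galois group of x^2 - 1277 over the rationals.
Gal(K/Q) = Z/2Z (cyclic of order 2)

x^2 - 1277 is irreducible over Q since 1277 is not a rational square. The splitting field Q(sqrt(1277)) has degree 2 over Q, and its unique nontrivial automorphism is sqrt(1277) ↦ -sqrt(1277). Hence Gal(Q(sqrt(1277))/Q) = Z/2Z.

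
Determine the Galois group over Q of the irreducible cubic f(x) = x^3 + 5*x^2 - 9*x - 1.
Gal(K/Q) = S_3 (symmetric group of order 6)

Compute the discriminant of x^3 + (5)*x^2 + (-9)*x + (-1): Δ = 6224. Since Δ is not a rational square, the Galois group is not contained in A_3; it must be the full S_3 (irreducibility of the cubic rules out anything smaller).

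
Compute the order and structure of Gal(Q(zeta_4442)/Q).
|Gal(Q(zeta_4442)/Q)| = phi(4442) = 2220; group ≅ (Z/4442Z)^* ≅ Z/2220Z

The n-th cyclotomic polynomial Φ_4442(x) is the minimal polynomial of zeta_4442 over Q and has degree phi(4442) = 2220. So Q(zeta_4442) is a degree-2220 Galois extension with Galois group (Z/4442Z)^*. By CRT, (Z/4442Z)^* ≅ (Z/2Z)^* × (Z/2221Z)^*. Each prime-power unit group is (Z/2Z)^* ≅ trivial group (order 1); (Z/2221Z)^* ≅ Z/2220Z. Hence Gal(Q(zeta_4442)/Q) ≅ Z/2220Z.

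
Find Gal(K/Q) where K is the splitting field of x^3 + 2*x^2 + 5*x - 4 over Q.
Gal(K/Q) = S_3 (symmetric group of order 6)

Compute the discriminant of x^3 + (2)*x^2 + (5)*x + (-4): Δ = -1424. Since Δ is not a rational square, the Galois group is not contained in A_3; it must be the full S_3 (irreducibility of the cubic rules out anything smaller).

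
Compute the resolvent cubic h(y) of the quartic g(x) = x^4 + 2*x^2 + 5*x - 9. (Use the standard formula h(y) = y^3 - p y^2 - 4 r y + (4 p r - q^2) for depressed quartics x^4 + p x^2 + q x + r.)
h(y) = y^3 - 2*y^2 + 36*y - 97

Identify coefficients: p = 2, q = 5, r = -9.
Plug into h(y) = y^3 - p y^2 - 4 r y + (4 p r - q^2):
  h(y) = y^3 - (2) y^2 - 4*(-9) y + (4*(2)*(-9) - (5)^2)
       = y^3 + (-2) y^2 + (36) y + (-97).
Simplifying: h(y) = y^3 - 2*y^2 + 36*y - 97.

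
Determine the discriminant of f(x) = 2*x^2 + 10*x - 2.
Δ = 116

For a quadratic a x^2 + b x + c the discriminant is Δ = b^2 - 4ac = (10)^2 - 4*(2)*(-2) = 100 - (-16) = 116.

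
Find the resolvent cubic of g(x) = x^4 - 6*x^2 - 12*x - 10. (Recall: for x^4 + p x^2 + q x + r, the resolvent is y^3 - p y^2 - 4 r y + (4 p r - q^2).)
h(y) = y^3 + 6*y^2 + 40*y + 96

Identify coefficients: p = -6, q = -12, r = -10.
Plug into h(y) = y^3 - p y^2 - 4 r y + (4 p r - q^2):
  h(y) = y^3 - (-6) y^2 - 4*(-10) y + (4*(-6)*(-10) - (-12)^2)
       = y^3 + (6) y^2 + (40) y + (96).
Simplifying: h(y) = y^3 + 6*y^2 + 40*y + 96.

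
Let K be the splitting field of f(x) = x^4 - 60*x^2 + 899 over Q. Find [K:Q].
[K:Q] = 4

f factors as (x^2 - 31)(x^2 - 29); the splitting field is K = Q(sqrt(31), sqrt(29)). Since 31, 29, and 899 are all non-squares in Q, the three subfields Q(sqrt(31)), Q(sqrt(29)), Q(sqrt(899)) are distinct degree-2 extensions, so [K:Q] = 4 (Klein four Galois group).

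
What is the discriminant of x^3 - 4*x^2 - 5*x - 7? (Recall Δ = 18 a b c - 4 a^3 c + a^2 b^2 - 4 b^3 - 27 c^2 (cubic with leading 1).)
Δ = -4735

For x^3 + a x^2 + b x + c the discriminant is Δ = 18 a b c - 4 a^3 c + a^2 b^2 - 4 b^3 - 27 c^2.
Plug a = -4, b = -5, c = -7:
  18*(-4)*(-5)*(-7) - 4*(-4)^3*(-7) + (-4)^2*(-5)^2 - 4*(-5)^3 - 27*(-7)^2
  = -2520 + (-1792) + 400 + (500) + (-1323)
  = -4735.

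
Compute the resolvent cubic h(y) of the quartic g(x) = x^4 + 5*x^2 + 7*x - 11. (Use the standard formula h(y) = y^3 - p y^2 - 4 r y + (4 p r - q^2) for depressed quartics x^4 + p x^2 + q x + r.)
h(y) = y^3 - 5*y^2 + 44*y - 269

Identify coefficients: p = 5, q = 7, r = -11.
Plug into h(y) = y^3 - p y^2 - 4 r y + (4 p r - q^2):
  h(y) = y^3 - (5) y^2 - 4*(-11) y + (4*(5)*(-11) - (7)^2)
       = y^3 + (-5) y^2 + (44) y + (-269).
Simplifying: h(y) = y^3 - 5*y^2 + 44*y - 269.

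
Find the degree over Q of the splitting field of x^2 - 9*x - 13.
[K:Q] = 2

The discriminant of x^2 + (-9)*x + (-13) is b^2 - 4c = 81 - (-52) = 133. Since 133 is not a perfect square in Q, the polynomial is irreducible over Q. Its two roots generate a degree-2 extension, so [K:Q] = 2.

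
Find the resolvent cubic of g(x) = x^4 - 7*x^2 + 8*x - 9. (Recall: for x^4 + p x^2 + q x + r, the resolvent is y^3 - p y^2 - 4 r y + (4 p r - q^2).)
h(y) = y^3 + 7*y^2 + 36*y + 188

Identify coefficients: p = -7, q = 8, r = -9.
Plug into h(y) = y^3 - p y^2 - 4 r y + (4 p r - q^2):
  h(y) = y^3 - (-7) y^2 - 4*(-9) y + (4*(-7)*(-9) - (8)^2)
       = y^3 + (7) y^2 + (36) y + (188).
Simplifying: h(y) = y^3 + 7*y^2 + 36*y + 188.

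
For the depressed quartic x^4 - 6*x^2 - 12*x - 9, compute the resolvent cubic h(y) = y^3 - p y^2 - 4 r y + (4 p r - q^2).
h(y) = y^3 + 6*y^2 + 36*y + 72

Identify coefficients: p = -6, q = -12, r = -9.
Plug into h(y) = y^3 - p y^2 - 4 r y + (4 p r - q^2):
  h(y) = y^3 - (-6) y^2 - 4*(-9) y + (4*(-6)*(-9) - (-12)^2)
       = y^3 + (6) y^2 + (36) y + (72).
Simplifying: h(y) = y^3 + 6*y^2 + 36*y + 72.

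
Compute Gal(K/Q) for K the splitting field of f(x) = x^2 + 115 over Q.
Gal(K/Q) = Z/2Z (cyclic of order 2)

x^2 + 115 is irreducible over Q since -115 is not a rational square. The splitting field Q(sqrt(-115)) has degree 2 over Q, and its unique nontrivial automorphism is sqrt(-115) ↦ -sqrt(-115). Hence Gal(Q(sqrt(-115))/Q) = Z/2Z.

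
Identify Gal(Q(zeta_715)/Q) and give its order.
|Gal(Q(zeta_715)/Q)| = phi(715) = 480; group ≅ (Z/715Z)^* ≅ Z/4Z × Z/10Z × Z/12Z

The n-th cyclotomic polynomial Φ_715(x) is the minimal polynomial of zeta_715 over Q and has degree phi(715) = 480. So Q(zeta_715) is a degree-480 Galois extension with Galois group (Z/715Z)^*. By CRT, (Z/715Z)^* ≅ (Z/5Z)^* × (Z/11Z)^* × (Z/13Z)^*. Each prime-power unit group is (Z/5Z)^* ≅ Z/4Z; (Z/11Z)^* ≅ Z/10Z; (Z/13Z)^* ≅ Z/12Z. Hence Gal(Q(zeta_715)/Q) ≅ Z/4Z × Z/10Z × Z/12Z.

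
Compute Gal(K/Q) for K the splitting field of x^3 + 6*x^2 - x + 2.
Gal(K/Q) = S_3 (symmetric group of order 6)

Compute the discriminant of x^3 + (6)*x^2 + (-1)*x + (2): Δ = -2012. Since Δ is not a rational square, the Galois group is not contained in A_3; it must be the full S_3 (irreducibility of the cubic rules out anything smaller).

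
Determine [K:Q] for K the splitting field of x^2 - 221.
[K:Q] = 2

The polynomial x^2 - 221 is irreducible over Q since 221 is not a perfect square. Its splitting field is Q(sqrt(221)), which has degree 2 over Q.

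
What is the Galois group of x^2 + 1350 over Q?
Gal(K/Q) = Z/2Z (cyclic of order 2)

x^2 + 1350 is irreducible over Q since -1350 is not a rational square. The splitting field Q(sqrt(-1350)) has degree 2 over Q, and its unique nontrivial automorphism is sqrt(-1350) ↦ -sqrt(-1350). Hence Gal(Q(sqrt(-1350))/Q) = Z/2Z.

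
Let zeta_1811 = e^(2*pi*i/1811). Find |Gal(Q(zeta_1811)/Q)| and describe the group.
|Gal(Q(zeta_1811)/Q)| = phi(1811) = 1810; group ≅ (Z/1811Z)^* ≅ Z/1810Z

The n-th cyclotomic polynomial Φ_1811(x) is the minimal polynomial of zeta_1811 over Q and has degree phi(1811) = 1810. So Q(zeta_1811) is a degree-1810 Galois extension with Galois group (Z/1811Z)^*. (Z/1811Z)^* is cyclic since 1811 is an odd prime power (or 4). Hence Gal(Q(zeta_1811)/Q) ≅ Z/1810Z.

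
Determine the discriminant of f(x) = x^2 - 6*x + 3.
Δ = 24

For a quadratic a x^2 + b x + c the discriminant is Δ = b^2 - 4ac = (-6)^2 - 4*(1)*(3) = 36 - (12) = 24.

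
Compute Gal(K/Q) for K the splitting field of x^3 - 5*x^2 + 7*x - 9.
Gal(K/Q) = S_3 (symmetric group of order 6)

Compute the discriminant of x^3 + (-5)*x^2 + (7)*x + (-9): Δ = -1164. Since Δ is not a rational square, the Galois group is not contained in A_3; it must be the full S_3 (irreducibility of the cubic rules out anything smaller).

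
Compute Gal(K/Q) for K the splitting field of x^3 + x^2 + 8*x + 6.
Gal(K/Q) = S_3 (symmetric group of order 6)

Compute the discriminant of x^3 + (1)*x^2 + (8)*x + (6): Δ = -2116. Since Δ is not a rational square, the Galois group is not contained in A_3; it must be the full S_3 (irreducibility of the cubic rules out anything smaller).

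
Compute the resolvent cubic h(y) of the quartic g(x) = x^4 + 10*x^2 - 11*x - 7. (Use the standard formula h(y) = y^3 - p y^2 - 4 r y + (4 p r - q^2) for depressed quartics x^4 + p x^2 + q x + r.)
h(y) = y^3 - 10*y^2 + 28*y - 401

Identify coefficients: p = 10, q = -11, r = -7.
Plug into h(y) = y^3 - p y^2 - 4 r y + (4 p r - q^2):
  h(y) = y^3 - (10) y^2 - 4*(-7) y + (4*(10)*(-7) - (-11)^2)
       = y^3 + (-10) y^2 + (28) y + (-401).
Simplifying: h(y) = y^3 - 10*y^2 + 28*y - 401.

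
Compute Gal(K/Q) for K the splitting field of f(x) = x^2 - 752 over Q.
Gal(K/Q) = Z/2Z (cyclic of order 2)

x^2 - 752 is irreducible over Q since 752 is not a rational square. The splitting field Q(sqrt(752)) has degree 2 over Q, and its unique nontrivial automorphism is sqrt(752) ↦ -sqrt(752). Hence Gal(Q(sqrt(752))/Q) = Z/2Z.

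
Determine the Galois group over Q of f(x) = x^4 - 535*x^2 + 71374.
Gal(K/Q) = V_4 (Klein four-group, Z/2Z × Z/2Z)

f factors as (x^2 - 254)(x^2 - 281), so the splitting field is K = Q(sqrt(254), sqrt(281)). The elements 254, 281, 71374 are all non-squares in Q, so sqrt(254) and sqrt(281) generate independent quadratic extensions. Thus [K:Q] = 4 and Gal(K/Q) is generated by the two order-2 automorphisms sqrt(254) ↦ -sqrt(254) and sqrt(281) ↦ -sqrt(281), giving V_4.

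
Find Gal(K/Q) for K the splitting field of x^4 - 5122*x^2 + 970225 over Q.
Gal(K/Q) = Z/2Z (cyclic of order 2)

f factors as (x^2 - 4925)(x^2 - 197), so the splitting field is K = Q(sqrt(4925), sqrt(197)). The squarefree part of 4925 is 197 and the squarefree part of 197 is also 197, so sqrt(4925) and sqrt(197) are both rational multiples of sqrt(197). Hence Q(sqrt(4925)) = Q(sqrt(197)) = Q(sqrt(197)), and the splitting field collapses to a single degree-2 extension with Galois group Z/2Z.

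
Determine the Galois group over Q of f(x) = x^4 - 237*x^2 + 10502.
Gal(K/Q) = V_4 (Klein four-group, Z/2Z × Z/2Z)

f factors as (x^2 - 178)(x^2 - 59), so the splitting field is K = Q(sqrt(178), sqrt(59)). The elements 178, 59, 10502 are all non-squares in Q, so sqrt(178) and sqrt(59) generate independent quadratic extensions. Thus [K:Q] = 4 and Gal(K/Q) is generated by the two order-2 automorphisms sqrt(178) ↦ -sqrt(178) and sqrt(59) ↦ -sqrt(59), giving V_4.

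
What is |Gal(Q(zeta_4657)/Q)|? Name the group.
|Gal(Q(zeta_4657)/Q)| = phi(4657) = 4656; group ≅ (Z/4657Z)^* ≅ Z/4656Z

The n-th cyclotomic polynomial Φ_4657(x) is the minimal polynomial of zeta_4657 over Q and has degree phi(4657) = 4656. So Q(zeta_4657) is a degree-4656 Galois extension with Galois group (Z/4657Z)^*. (Z/4657Z)^* is cyclic since 4657 is an odd prime power (or 4). Hence Gal(Q(zeta_4657)/Q) ≅ Z/4656Z.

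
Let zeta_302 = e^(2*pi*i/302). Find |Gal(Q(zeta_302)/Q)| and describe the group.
|Gal(Q(zeta_302)/Q)| = phi(302) = 150; group ≅ (Z/302Z)^* ≅ Z/150Z

The n-th cyclotomic polynomial Φ_302(x) is the minimal polynomial of zeta_302 over Q and has degree phi(302) = 150. So Q(zeta_302) is a degree-150 Galois extension with Galois group (Z/302Z)^*. By CRT, (Z/302Z)^* ≅ (Z/2Z)^* × (Z/151Z)^*. Each prime-power unit group is (Z/2Z)^* ≅ trivial group (order 1); (Z/151Z)^* ≅ Z/150Z. Hence Gal(Q(zeta_302)/Q) ≅ Z/150Z.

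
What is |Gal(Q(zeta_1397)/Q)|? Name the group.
|Gal(Q(zeta_1397)/Q)| = phi(1397) = 1260; group ≅ (Z/1397Z)^* ≅ Z/10Z × Z/126Z

The n-th cyclotomic polynomial Φ_1397(x) is the minimal polynomial of zeta_1397 over Q and has degree phi(1397) = 1260. So Q(zeta_1397) is a degree-1260 Galois extension with Galois group (Z/1397Z)^*. By CRT, (Z/1397Z)^* ≅ (Z/11Z)^* × (Z/127Z)^*. Each prime-power unit group is (Z/11Z)^* ≅ Z/10Z; (Z/127Z)^* ≅ Z/126Z. Hence Gal(Q(zeta_1397)/Q) ≅ Z/10Z × Z/126Z.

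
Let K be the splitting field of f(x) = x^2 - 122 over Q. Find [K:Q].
[K:Q] = 2

The polynomial x^2 - 122 is irreducible over Q since 122 is not a perfect square. Its splitting field is Q(sqrt(122)), which has degree 2 over Q.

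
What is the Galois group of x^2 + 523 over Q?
Gal(K/Q) = Z/2Z (cyclic of order 2)

x^2 + 523 is irreducible over Q since -523 is not a rational square. The splitting field Q(sqrt(-523)) has degree 2 over Q, and its unique nontrivial automorphism is sqrt(-523) ↦ -sqrt(-523). Hence Gal(Q(sqrt(-523))/Q) = Z/2Z.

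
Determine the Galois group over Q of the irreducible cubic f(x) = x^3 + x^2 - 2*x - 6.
Gal(K/Q) = S_3 (symmetric group of order 6)

Compute the discriminant of x^3 + (1)*x^2 + (-2)*x + (-6): Δ = -696. Since Δ is not a rational square, the Galois group is not contained in A_3; it must be the full S_3 (irreducibility of the cubic rules out anything smaller).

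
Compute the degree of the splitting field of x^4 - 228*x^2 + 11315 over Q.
[K:Q] = 4

f factors as (x^2 - 73)(x^2 - 155); the splitting field is K = Q(sqrt(73), sqrt(155)). Since 73, 155, and 11315 are all non-squares in Q, the three subfields Q(sqrt(73)), Q(sqrt(155)), Q(sqrt(11315)) are distinct degree-2 extensions, so [K:Q] = 4 (Klein four Galois group).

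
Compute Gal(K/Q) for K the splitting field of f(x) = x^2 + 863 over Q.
Gal(K/Q) = Z/2Z (cyclic of order 2)

x^2 + 863 is irreducible over Q since -863 is not a rational square. The splitting field Q(sqrt(-863)) has degree 2 over Q, and its unique nontrivial automorphism is sqrt(-863) ↦ -sqrt(-863). Hence Gal(Q(sqrt(-863))/Q) = Z/2Z.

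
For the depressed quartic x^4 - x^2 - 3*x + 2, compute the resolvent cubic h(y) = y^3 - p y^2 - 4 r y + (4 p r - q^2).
h(y) = y^3 + y^2 - 8*y - 17

Identify coefficients: p = -1, q = -3, r = 2.
Plug into h(y) = y^3 - p y^2 - 4 r y + (4 p r - q^2):
  h(y) = y^3 - (-1) y^2 - 4*(2) y + (4*(-1)*(2) - (-3)^2)
       = y^3 + (1) y^2 + (-8) y + (-17).
Simplifying: h(y) = y^3 + y^2 - 8*y - 17.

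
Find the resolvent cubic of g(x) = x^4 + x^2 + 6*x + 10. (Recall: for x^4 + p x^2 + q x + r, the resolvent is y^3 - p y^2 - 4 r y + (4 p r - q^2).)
h(y) = y^3 - y^2 - 40*y + 4

Identify coefficients: p = 1, q = 6, r = 10.
Plug into h(y) = y^3 - p y^2 - 4 r y + (4 p r - q^2):
  h(y) = y^3 - (1) y^2 - 4*(10) y + (4*(1)*(10) - (6)^2)
       = y^3 + (-1) y^2 + (-40) y + (4).
Simplifying: h(y) = y^3 - y^2 - 40*y + 4.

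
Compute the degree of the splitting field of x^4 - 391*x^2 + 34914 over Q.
[K:Q] = 4

f factors as (x^2 - 138)(x^2 - 253); the splitting field is K = Q(sqrt(138), sqrt(253)). Since 138, 253, and 34914 are all non-squares in Q, the three subfields Q(sqrt(138)), Q(sqrt(253)), Q(sqrt(34914)) are distinct degree-2 extensions, so [K:Q] = 4 (Klein four Galois group).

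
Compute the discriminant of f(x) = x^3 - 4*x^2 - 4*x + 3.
Δ = 1901

For x^3 + a x^2 + b x + c the discriminant is Δ = 18 a b c - 4 a^3 c + a^2 b^2 - 4 b^3 - 27 c^2.
Plug a = -4, b = -4, c = 3:
  18*(-4)*(-4)*(3) - 4*(-4)^3*(3) + (-4)^2*(-4)^2 - 4*(-4)^3 - 27*(3)^2
  = 864 + (768) + 256 + (256) + (-243)
  = 1901.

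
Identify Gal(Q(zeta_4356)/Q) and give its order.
|Gal(Q(zeta_4356)/Q)| = phi(4356) = 1320; group ≅ (Z/4356Z)^* ≅ Z/2Z × Z/6Z × Z/110Z

The n-th cyclotomic polynomial Φ_4356(x) is the minimal polynomial of zeta_4356 over Q and has degree phi(4356) = 1320. So Q(zeta_4356) is a degree-1320 Galois extension with Galois group (Z/4356Z)^*. By CRT, (Z/4356Z)^* ≅ (Z/4Z)^* × (Z/9Z)^* × (Z/121Z)^*. Each prime-power unit group is (Z/4Z)^* ≅ Z/2Z; (Z/9Z)^* ≅ Z/6Z; (Z/121Z)^* ≅ Z/110Z. Hence Gal(Q(zeta_4356)/Q) ≅ Z/2Z × Z/6Z × Z/110Z.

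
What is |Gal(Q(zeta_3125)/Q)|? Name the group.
|Gal(Q(zeta_3125)/Q)| = phi(3125) = 2500; group ≅ (Z/3125Z)^* ≅ Z/2500Z

The n-th cyclotomic polynomial Φ_3125(x) is the minimal polynomial of zeta_3125 over Q and has degree phi(3125) = 2500. So Q(zeta_3125) is a degree-2500 Galois extension with Galois group (Z/3125Z)^*. (Z/3125Z)^* is cyclic since 3125 is an odd prime power (or 4). Hence Gal(Q(zeta_3125)/Q) ≅ Z/2500Z.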